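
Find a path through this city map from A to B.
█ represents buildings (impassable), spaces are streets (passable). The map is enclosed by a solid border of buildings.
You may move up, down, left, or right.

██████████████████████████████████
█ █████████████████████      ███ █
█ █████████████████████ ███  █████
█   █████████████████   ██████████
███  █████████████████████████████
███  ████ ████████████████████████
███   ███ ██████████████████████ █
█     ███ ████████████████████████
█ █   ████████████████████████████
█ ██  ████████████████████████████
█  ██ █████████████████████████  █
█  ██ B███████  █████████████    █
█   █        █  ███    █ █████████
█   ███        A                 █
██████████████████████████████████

Finding the shortest path from A to B:
Movement: cardinal only
Path length: 11 steps
Directions: left → left → left → up → left → left → left → left → left → left → up

Solution:

██████████████████████████████████
█ █████████████████████      ███ █
█ █████████████████████ ███  █████
█   █████████████████   ██████████
███  █████████████████████████████
███  ████ ████████████████████████
███   ███ ██████████████████████ █
█     ███ ████████████████████████
█ █   ████████████████████████████
█ ██  ████████████████████████████
█  ██ █████████████████████████  █
█  ██ B███████  █████████████    █
█   █ ↑←←←←←↰█  ███    █ █████████
█   ███     ↑←←A                 █
██████████████████████████████████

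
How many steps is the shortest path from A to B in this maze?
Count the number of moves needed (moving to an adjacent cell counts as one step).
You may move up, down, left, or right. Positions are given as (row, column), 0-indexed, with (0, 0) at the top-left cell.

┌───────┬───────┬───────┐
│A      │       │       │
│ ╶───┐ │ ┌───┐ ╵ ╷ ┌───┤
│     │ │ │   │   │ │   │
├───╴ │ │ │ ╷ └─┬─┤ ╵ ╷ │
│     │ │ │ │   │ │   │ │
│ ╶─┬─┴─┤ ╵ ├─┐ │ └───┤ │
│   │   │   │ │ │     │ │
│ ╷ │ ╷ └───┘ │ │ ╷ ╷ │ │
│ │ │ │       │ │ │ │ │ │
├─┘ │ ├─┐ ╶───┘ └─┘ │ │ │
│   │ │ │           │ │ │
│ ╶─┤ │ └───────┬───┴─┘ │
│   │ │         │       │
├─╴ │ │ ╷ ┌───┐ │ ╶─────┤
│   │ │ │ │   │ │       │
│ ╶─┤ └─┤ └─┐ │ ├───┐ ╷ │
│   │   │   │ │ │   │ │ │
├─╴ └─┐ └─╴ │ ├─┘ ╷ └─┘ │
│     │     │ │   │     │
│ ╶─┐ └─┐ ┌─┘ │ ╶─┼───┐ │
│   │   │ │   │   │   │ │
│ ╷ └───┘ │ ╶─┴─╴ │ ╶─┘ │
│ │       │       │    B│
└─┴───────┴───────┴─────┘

Using BFS to find shortest path:
Start: (0, 0), End: (11, 11)
Path found:
(0,0) → (1,0) → (1,1) → (1,2) → (2,2) → (2,1) → (2,0) → (3,0) → (3,1) → (4,1) → (5,1) → (5,0) → (6,0) → (6,1) → (7,1) → (7,0) → (8,0) → (8,1) → (9,1) → (9,0) → (10,0) → (10,1) → (11,1) → (11,2) → (11,3) → (11,4) → (10,4) → (9,4) → (9,3) → (8,3) → (8,2) → (7,2) → (6,2) → (5,2) → (4,2) → (3,2) → (3,3) → (4,3) → (4,4) → (5,4) → (5,5) → (5,6) → (5,7) → (4,7) → (3,7) → (2,7) → (2,6) → (1,6) → (1,5) → (2,5) → (3,5) → (3,4) → (2,4) → (1,4) → (0,4) → (0,5) → (0,6) → (0,7) → (1,7) → (1,8) → (0,8) → (0,9) → (1,9) → (2,9) → (2,10) → (1,10) → (1,11) → (2,11) → (3,11) → (4,11) → (5,11) → (6,11) → (6,10) → (6,9) → (6,8) → (7,8) → (7,9) → (7,10) → (7,11) → (8,11) → (9,11) → (10,11) → (11,11)
Number of steps: 82

Solution:

┌───────┬───────┬───────┐
│A      │↱ → → ↓│↱ ↓    │
│ ╶───┐ │ ┌───┐ ╵ ╷ ┌───┤
│↳ → ↓│ │↑│↓ ↰│↳ ↑│↓│↱ ↓│
├───╴ │ │ │ ╷ └─┬─┤ ╵ ╷ │
│↓ ← ↲│ │↑│↓│↑ ↰│ │↳ ↑│↓│
│ ╶─┬─┴─┤ ╵ ├─┐ │ └───┤ │
│↳ ↓│↱ ↓│↑ ↲│ │↑│     │↓│
│ ╷ │ ╷ └───┘ │ │ ╷ ╷ │ │
│ │↓│↑│↳ ↓    │↑│ │ │ │↓│
├─┘ │ ├─┐ ╶───┘ └─┘ │ │ │
│↓ ↲│↑│ │↳ → → ↑    │ │↓│
│ ╶─┤ │ └───────┬───┴─┘ │
│↳ ↓│↑│         │↓ ← ← ↲│
├─╴ │ │ ╷ ┌───┐ │ ╶─────┤
│↓ ↲│↑│ │ │   │ │↳ → → ↓│
│ ╶─┤ └─┤ └─┐ │ ├───┐ ╷ │
│↳ ↓│↑ ↰│   │ │ │   │ │↓│
├─╴ └─┐ └─╴ │ ├─┘ ╷ └─┘ │
│↓ ↲  │↑ ↰  │ │   │    ↓│
│ ╶─┐ └─┐ ┌─┘ │ ╶─┼───┐ │
│↳ ↓│   │↑│   │   │   │↓│
│ ╷ └───┘ │ ╶─┴─╴ │ ╶─┘ │
│ │↳ → → ↑│       │    B│
└─┴───────┴───────┴─────┘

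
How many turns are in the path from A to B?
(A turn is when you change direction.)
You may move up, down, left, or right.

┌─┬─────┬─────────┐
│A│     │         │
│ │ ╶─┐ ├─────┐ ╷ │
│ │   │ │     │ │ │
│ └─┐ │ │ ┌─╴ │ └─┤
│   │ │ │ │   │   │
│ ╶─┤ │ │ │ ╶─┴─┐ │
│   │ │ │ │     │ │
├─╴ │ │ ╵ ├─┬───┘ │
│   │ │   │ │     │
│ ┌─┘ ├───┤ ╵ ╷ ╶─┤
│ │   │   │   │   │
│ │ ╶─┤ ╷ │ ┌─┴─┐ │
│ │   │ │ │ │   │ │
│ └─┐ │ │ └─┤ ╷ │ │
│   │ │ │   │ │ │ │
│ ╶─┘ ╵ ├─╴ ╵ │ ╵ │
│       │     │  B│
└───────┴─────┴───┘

Directions: down, down, down, right, down, left, down, down, down, down, right, right, right, up, up, up, right, down, down, right, down, right, up, up, right, down, down, right
Number of turns: 15

Solution:

┌─┬─────┬─────────┐
│A│     │         │
│ │ ╶─┐ ├─────┐ ╷ │
│↓│   │ │     │ │ │
│ └─┐ │ │ ┌─╴ │ └─┤
│↓  │ │ │ │   │   │
│ ╶─┤ │ │ │ ╶─┴─┐ │
│↳ ↓│ │ │ │     │ │
├─╴ │ │ ╵ ├─┬───┘ │
│↓ ↲│ │   │ │     │
│ ┌─┘ ├───┤ ╵ ╷ ╶─┤
│↓│   │↱ ↓│   │   │
│ │ ╶─┤ ╷ │ ┌─┴─┐ │
│↓│   │↑│↓│ │↱ ↓│ │
│ └─┐ │ │ └─┤ ╷ │ │
│↓  │ │↑│↳ ↓│↑│↓│ │
│ ╶─┘ ╵ ├─╴ ╵ │ ╵ │
│↳ → → ↑│  ↳ ↑│↳ B│
└───────┴─────┴───┘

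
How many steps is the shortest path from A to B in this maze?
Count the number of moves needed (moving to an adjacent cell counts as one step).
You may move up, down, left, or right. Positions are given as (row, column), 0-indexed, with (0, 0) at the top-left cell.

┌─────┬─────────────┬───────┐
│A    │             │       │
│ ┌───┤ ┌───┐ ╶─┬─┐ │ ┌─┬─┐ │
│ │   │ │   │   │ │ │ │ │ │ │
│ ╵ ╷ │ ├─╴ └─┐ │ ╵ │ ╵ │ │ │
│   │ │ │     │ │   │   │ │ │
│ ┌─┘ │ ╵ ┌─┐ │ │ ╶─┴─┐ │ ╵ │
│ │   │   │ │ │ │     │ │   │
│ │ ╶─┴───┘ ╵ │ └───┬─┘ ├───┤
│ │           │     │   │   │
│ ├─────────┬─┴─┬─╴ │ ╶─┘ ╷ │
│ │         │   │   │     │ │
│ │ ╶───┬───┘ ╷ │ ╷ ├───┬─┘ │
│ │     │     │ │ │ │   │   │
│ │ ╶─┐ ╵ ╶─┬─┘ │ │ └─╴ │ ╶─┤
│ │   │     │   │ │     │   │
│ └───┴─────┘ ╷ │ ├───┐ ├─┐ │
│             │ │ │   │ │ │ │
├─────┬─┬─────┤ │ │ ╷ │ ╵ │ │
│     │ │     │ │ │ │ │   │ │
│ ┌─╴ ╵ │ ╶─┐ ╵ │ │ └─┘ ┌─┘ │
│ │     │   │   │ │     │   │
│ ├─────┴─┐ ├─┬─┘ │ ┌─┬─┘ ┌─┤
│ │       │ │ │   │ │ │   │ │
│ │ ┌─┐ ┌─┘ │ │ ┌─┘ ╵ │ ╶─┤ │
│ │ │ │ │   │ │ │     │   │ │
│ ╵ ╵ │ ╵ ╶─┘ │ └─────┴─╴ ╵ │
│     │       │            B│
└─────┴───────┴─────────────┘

Using BFS to find shortest path:
Start: (0, 0), End: (13, 13)
Path found:
(0,0) → (1,0) → (2,0) → (2,1) → (1,1) → (1,2) → (2,2) → (3,2) → (3,1) → (4,1) → (4,2) → (4,3) → (4,4) → (4,5) → (4,6) → (3,6) → (2,6) → (2,5) → (2,4) → (3,4) → (3,3) → (2,3) → (1,3) → (0,3) → (0,4) → (0,5) → (0,6) → (1,6) → (1,7) → (2,7) → (3,7) → (4,7) → (4,8) → (4,9) → (5,9) → (5,8) → (6,8) → (7,8) → (8,8) → (9,8) → (10,8) → (11,8) → (11,7) → (12,7) → (13,7) → (13,8) → (13,9) → (13,10) → (13,11) → (13,12) → (13,13)
Number of steps: 50

Solution:

┌─────┬─────────────┬───────┐
│A    │↱ → → ↓      │       │
│ ┌───┤ ┌───┐ ╶─┬─┐ │ ┌─┬─┐ │
│↓│↱ ↓│↑│   │↳ ↓│ │ │ │ │ │ │
│ ╵ ╷ │ ├─╴ └─┐ │ ╵ │ ╵ │ │ │
│↳ ↑│↓│↑│↓ ← ↰│↓│   │   │ │ │
│ ┌─┘ │ ╵ ┌─┐ │ │ ╶─┴─┐ │ ╵ │
│ │↓ ↲│↑ ↲│ │↑│↓│     │ │   │
│ │ ╶─┴───┘ ╵ │ └───┬─┘ ├───┤
│ │↳ → → → → ↑│↳ → ↓│   │   │
│ ├─────────┬─┴─┬─╴ │ ╶─┘ ╷ │
│ │         │   │↓ ↲│     │ │
│ │ ╶───┬───┘ ╷ │ ╷ ├───┬─┘ │
│ │     │     │ │↓│ │   │   │
│ │ ╶─┐ ╵ ╶─┬─┘ │ │ └─╴ │ ╶─┤
│ │   │     │   │↓│     │   │
│ └───┴─────┘ ╷ │ ├───┐ ├─┐ │
│             │ │↓│   │ │ │ │
├─────┬─┬─────┤ │ │ ╷ │ ╵ │ │
│     │ │     │ │↓│ │ │   │ │
│ ┌─╴ ╵ │ ╶─┐ ╵ │ │ └─┘ ┌─┘ │
│ │     │   │   │↓│     │   │
│ ├─────┴─┐ ├─┬─┘ │ ┌─┬─┘ ┌─┤
│ │       │ │ │↓ ↲│ │ │   │ │
│ │ ┌─┐ ┌─┘ │ │ ┌─┘ ╵ │ ╶─┤ │
│ │ │ │ │   │ │↓│     │   │ │
│ ╵ ╵ │ ╵ ╶─┘ │ └─────┴─╴ ╵ │
│     │       │↳ → → → → → B│
└─────┴───────┴─────────────┘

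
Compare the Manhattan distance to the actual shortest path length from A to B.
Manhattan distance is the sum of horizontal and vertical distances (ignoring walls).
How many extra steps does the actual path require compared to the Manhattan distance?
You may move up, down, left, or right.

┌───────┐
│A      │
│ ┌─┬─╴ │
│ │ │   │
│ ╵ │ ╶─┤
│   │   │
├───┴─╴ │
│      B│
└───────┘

Manhattan distance: |3 - 0| + |3 - 0| = 6
Actual path length: 8
Extra steps: 8 - 6 = 2

Solution:

┌───────┐
│A → → ↓│
│ ┌─┬─╴ │
│ │ │↓ ↲│
│ ╵ │ ╶─┤
│   │↳ ↓│
├───┴─╴ │
│      B│
└───────┘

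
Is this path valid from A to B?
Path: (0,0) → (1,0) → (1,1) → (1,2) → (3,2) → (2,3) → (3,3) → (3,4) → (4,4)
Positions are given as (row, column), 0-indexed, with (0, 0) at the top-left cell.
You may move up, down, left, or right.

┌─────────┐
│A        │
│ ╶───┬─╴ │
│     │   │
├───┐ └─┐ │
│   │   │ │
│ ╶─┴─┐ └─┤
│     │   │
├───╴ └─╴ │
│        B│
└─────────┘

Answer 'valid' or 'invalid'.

Checking path validity:
Result: Invalid move at step 4: cannot move from (1, 2) to (3, 2).

invalid

Correct solution:

┌─────────┐
│A        │
│ ╶───┬─╴ │
│↳ → ↓│   │
├───┐ └─┐ │
│   │↳ ↓│ │
│ ╶─┴─┐ └─┤
│     │↳ ↓│
├───╴ └─╴ │
│        B│
└─────────┘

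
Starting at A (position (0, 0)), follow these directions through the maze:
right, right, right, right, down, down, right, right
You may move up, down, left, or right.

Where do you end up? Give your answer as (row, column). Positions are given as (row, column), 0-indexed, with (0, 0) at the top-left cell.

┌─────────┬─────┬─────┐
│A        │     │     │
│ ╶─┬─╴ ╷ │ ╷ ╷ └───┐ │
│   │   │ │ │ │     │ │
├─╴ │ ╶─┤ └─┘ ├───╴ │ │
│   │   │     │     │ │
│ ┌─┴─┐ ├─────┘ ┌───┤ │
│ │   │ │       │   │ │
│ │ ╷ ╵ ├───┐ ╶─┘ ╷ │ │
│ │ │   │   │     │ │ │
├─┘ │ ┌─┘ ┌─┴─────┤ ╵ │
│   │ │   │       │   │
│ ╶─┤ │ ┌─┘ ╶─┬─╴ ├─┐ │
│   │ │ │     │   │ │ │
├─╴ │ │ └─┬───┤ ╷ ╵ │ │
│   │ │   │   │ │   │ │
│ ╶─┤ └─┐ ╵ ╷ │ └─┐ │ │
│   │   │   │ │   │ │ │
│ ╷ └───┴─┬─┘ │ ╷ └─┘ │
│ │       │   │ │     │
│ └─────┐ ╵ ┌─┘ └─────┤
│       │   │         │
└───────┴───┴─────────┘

Following directions step by step:
Start: (0, 0)
  right: (0, 0) → (0, 1)
  right: (0, 1) → (0, 2)
  right: (0, 2) → (0, 3)
  right: (0, 3) → (0, 4)
  down: (0, 4) → (1, 4)
  down: (1, 4) → (2, 4)
  right: (2, 4) → (2, 5)
  right: (2, 5) → (2, 6)
Final position: (2, 6)

Path taken:

┌─────────┬─────┬─────┐
│A → → → ↓│     │     │
│ ╶─┬─╴ ╷ │ ╷ ╷ └───┐ │
│   │   │↓│ │ │     │ │
├─╴ │ ╶─┤ └─┘ ├───╴ │ │
│   │   │↳ → B│     │ │
│ ┌─┴─┐ ├─────┘ ┌───┤ │
│ │   │ │       │   │ │
│ │ ╷ ╵ ├───┐ ╶─┘ ╷ │ │
│ │ │   │   │     │ │ │
├─┘ │ ┌─┘ ┌─┴─────┤ ╵ │
│   │ │   │       │   │
│ ╶─┤ │ ┌─┘ ╶─┬─╴ ├─┐ │
│   │ │ │     │   │ │ │
├─╴ │ │ └─┬───┤ ╷ ╵ │ │
│   │ │   │   │ │   │ │
│ ╶─┤ └─┐ ╵ ╷ │ └─┐ │ │
│   │   │   │ │   │ │ │
│ ╷ └───┴─┬─┘ │ ╷ └─┘ │
│ │       │   │ │     │
│ └─────┐ ╵ ┌─┘ └─────┤
│       │   │         │
└───────┴───┴─────────┘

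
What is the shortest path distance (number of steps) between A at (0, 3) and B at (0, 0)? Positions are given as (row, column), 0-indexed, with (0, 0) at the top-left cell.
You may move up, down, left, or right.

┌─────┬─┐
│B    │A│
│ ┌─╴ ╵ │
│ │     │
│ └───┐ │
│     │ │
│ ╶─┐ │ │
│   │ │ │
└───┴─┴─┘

Finding path from (0, 3) to (0, 0):
Path: (0,3) → (1,3) → (1,2) → (0,2) → (0,1) → (0,0)
Distance: 5 steps

Solution:

┌─────┬─┐
│B ← ↰│A│
│ ┌─╴ ╵ │
│ │  ↑ ↲│
│ └───┐ │
│     │ │
│ ╶─┐ │ │
│   │ │ │
└───┴─┴─┘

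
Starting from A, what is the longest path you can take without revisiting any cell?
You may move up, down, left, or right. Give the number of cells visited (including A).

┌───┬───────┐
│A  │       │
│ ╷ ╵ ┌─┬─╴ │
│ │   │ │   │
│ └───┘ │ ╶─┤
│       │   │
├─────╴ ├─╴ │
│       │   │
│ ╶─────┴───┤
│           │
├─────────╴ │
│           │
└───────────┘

Finding longest simple path using DFS:
Start: (0, 0)
Longest path visits 22 cells
Path: A → down → down → right → right → right → down → left → left → left → down → right → right → right → right → right → down → left → left → left → left → left

Solution:

┌───┬───────┐
│A  │       │
│ ╷ ╵ ┌─┬─╴ │
│↓│   │ │   │
│ └───┘ │ ╶─┤
│↳ → → ↓│   │
├─────╴ ├─╴ │
│↓ ← ← ↲│   │
│ ╶─────┴───┤
│↳ → → → → ↓│
├─────────╴ │
│B ← ← ← ← ↲│
└───────────┘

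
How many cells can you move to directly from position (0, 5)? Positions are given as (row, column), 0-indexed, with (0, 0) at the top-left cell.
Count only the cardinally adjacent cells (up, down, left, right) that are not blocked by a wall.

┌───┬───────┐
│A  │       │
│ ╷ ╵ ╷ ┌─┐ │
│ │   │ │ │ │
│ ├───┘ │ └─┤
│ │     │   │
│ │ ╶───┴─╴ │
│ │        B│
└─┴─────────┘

Checking passable neighbors of (0, 5):
Neighbors: (1, 5), (0, 4)
Count: 2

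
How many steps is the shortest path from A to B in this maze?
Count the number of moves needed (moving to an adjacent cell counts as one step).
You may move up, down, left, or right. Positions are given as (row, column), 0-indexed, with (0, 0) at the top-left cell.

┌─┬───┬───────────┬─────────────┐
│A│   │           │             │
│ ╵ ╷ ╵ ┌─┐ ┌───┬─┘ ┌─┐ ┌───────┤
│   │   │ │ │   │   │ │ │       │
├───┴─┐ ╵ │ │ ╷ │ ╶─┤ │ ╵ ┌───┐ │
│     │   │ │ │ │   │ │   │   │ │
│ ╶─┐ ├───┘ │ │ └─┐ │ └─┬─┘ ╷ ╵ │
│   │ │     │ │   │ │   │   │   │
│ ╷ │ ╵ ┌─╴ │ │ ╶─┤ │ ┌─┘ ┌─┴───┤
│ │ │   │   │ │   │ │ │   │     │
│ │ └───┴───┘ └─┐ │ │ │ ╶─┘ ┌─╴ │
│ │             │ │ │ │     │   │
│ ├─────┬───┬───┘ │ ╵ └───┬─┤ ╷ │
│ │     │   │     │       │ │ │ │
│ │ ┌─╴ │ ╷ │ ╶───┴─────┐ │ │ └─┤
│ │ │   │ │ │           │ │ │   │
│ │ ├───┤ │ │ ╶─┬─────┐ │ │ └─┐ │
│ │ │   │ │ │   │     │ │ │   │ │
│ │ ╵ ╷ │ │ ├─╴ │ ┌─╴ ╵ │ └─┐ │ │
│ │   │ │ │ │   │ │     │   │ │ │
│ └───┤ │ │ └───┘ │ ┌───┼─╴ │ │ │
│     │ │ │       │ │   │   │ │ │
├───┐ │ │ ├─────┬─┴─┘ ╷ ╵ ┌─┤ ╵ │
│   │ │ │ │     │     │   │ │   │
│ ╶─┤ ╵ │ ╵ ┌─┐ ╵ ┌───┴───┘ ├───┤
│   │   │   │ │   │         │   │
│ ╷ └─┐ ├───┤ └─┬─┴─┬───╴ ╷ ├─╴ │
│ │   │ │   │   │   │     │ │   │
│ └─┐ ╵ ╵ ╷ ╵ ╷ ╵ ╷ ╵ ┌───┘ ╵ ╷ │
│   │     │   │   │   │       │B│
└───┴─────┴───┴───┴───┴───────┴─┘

Using BFS to find shortest path:
Start: (0, 0), End: (14, 15)
Path found:
(0,0) → (1,0) → (1,1) → (0,1) → (0,2) → (1,2) → (1,3) → (0,3) → (0,4) → (0,5) → (1,5) → (2,5) → (3,5) → (3,4) → (3,3) → (4,3) → (4,2) → (3,2) → (2,2) → (2,1) → (2,0) → (3,0) → (4,0) → (5,0) → (6,0) → (7,0) → (8,0) → (9,0) → (10,0) → (10,1) → (10,2) → (11,2) → (12,2) → (12,3) → (13,3) → (14,3) → (14,4) → (13,4) → (13,5) → (14,5) → (14,6) → (13,6) → (13,7) → (14,7) → (14,8) → (13,8) → (13,9) → (14,9) → (14,10) → (13,10) → (13,11) → (13,12) → (12,12) → (12,13) → (13,13) → (14,13) → (14,14) → (13,14) → (13,15) → (14,15)
Number of steps: 59

Solution:

┌─┬───┬───────────┬─────────────┐
│A│↱ ↓│↱ → ↓      │             │
│ ╵ ╷ ╵ ┌─┐ ┌───┬─┘ ┌─┐ ┌───────┤
│↳ ↑│↳ ↑│ │↓│   │   │ │ │       │
├───┴─┐ ╵ │ │ ╷ │ ╶─┤ │ ╵ ┌───┐ │
│↓ ← ↰│   │↓│ │ │   │ │   │   │ │
│ ╶─┐ ├───┘ │ │ └─┐ │ └─┬─┘ ╷ ╵ │
│↓  │↑│↓ ← ↲│ │   │ │   │   │   │
│ ╷ │ ╵ ┌─╴ │ │ ╶─┤ │ ┌─┘ ┌─┴───┤
│↓│ │↑ ↲│   │ │   │ │ │   │     │
│ │ └───┴───┘ └─┐ │ │ │ ╶─┘ ┌─╴ │
│↓│             │ │ │ │     │   │
│ ├─────┬───┬───┘ │ ╵ └───┬─┤ ╷ │
│↓│     │   │     │       │ │ │ │
│ │ ┌─╴ │ ╷ │ ╶───┴─────┐ │ │ └─┤
│↓│ │   │ │ │           │ │ │   │
│ │ ├───┤ │ │ ╶─┬─────┐ │ │ └─┐ │
│↓│ │   │ │ │   │     │ │ │   │ │
│ │ ╵ ╷ │ │ ├─╴ │ ┌─╴ ╵ │ └─┐ │ │
│↓│   │ │ │ │   │ │     │   │ │ │
│ └───┤ │ │ └───┘ │ ┌───┼─╴ │ │ │
│↳ → ↓│ │ │       │ │   │   │ │ │
├───┐ │ │ ├─────┬─┴─┘ ╷ ╵ ┌─┤ ╵ │
│   │↓│ │ │     │     │   │ │   │
│ ╶─┤ ╵ │ ╵ ┌─┐ ╵ ┌───┴───┘ ├───┤
│   │↳ ↓│   │ │   │      ↱ ↓│   │
│ ╷ └─┐ ├───┤ └─┬─┴─┬───╴ ╷ ├─╴ │
│ │   │↓│↱ ↓│↱ ↓│↱ ↓│↱ → ↑│↓│↱ ↓│
│ └─┐ ╵ ╵ ╷ ╵ ╷ ╵ ╷ ╵ ┌───┘ ╵ ╷ │
│   │  ↳ ↑│↳ ↑│↳ ↑│↳ ↑│    ↳ ↑│B│
└───┴─────┴───┴───┴───┴───────┴─┘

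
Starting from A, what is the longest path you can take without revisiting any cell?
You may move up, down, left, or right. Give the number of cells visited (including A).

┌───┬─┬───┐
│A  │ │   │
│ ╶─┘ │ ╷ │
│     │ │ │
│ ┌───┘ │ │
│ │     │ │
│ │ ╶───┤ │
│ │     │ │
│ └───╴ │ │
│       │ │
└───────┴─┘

Finding longest simple path using DFS:
Start: (0, 0)
Longest path visits 21 cells
Path: A → down → down → down → down → right → right → right → up → left → left → up → right → right → up → up → right → down → down → down → down

Solution:

┌───┬─┬───┐
│A  │ │↱ ↓│
│ ╶─┘ │ ╷ │
│↓    │↑│↓│
│ ┌───┘ │ │
│↓│↱ → ↑│↓│
│ │ ╶───┤ │
│↓│↑ ← ↰│↓│
│ └───╴ │ │
│↳ → → ↑│B│
└───────┴─┘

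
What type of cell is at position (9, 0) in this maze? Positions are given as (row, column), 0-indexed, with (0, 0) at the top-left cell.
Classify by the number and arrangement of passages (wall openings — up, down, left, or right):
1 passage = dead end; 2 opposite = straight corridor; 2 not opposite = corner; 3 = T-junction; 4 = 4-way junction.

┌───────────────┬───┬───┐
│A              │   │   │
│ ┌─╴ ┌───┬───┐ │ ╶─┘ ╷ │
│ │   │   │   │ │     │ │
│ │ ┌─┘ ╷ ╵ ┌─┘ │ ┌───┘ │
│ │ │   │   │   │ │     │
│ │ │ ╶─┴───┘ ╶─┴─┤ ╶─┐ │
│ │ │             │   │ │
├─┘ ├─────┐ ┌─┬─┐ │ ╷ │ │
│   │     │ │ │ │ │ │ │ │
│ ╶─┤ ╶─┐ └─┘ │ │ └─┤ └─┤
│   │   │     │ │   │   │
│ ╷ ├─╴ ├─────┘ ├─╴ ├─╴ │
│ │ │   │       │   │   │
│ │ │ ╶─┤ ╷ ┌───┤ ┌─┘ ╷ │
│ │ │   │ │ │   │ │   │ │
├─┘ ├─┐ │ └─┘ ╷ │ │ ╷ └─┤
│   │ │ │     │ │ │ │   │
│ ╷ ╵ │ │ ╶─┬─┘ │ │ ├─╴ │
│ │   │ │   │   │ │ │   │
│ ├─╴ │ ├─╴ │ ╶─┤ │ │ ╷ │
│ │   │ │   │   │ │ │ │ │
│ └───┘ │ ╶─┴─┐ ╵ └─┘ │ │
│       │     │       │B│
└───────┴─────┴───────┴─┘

Checking cell at (9, 0):
Number of passages: 2
Cell type: straight corridor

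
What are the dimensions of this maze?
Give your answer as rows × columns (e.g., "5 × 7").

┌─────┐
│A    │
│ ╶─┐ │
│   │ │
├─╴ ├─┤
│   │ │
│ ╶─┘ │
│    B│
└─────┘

Counting the maze dimensions:
Rows (vertical): 4
Columns (horizontal): 3
Dimensions: 4 × 3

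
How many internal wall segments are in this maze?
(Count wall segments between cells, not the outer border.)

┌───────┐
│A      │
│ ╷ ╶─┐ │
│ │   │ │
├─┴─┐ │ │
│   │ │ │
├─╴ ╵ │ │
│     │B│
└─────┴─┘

Counting internal wall segments:
Total internal walls: 9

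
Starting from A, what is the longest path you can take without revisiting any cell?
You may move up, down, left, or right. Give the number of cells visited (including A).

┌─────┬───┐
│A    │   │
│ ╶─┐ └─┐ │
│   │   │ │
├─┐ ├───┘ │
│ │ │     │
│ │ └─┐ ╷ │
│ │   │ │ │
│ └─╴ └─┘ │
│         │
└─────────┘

Finding longest simple path using DFS:
Start: (0, 0)
Longest path visits 14 cells
Path: A → down → right → down → down → right → down → right → right → up → up → up → up → left

Solution:

┌─────┬───┐
│A    │B ↰│
│ ╶─┐ └─┐ │
│↳ ↓│   │↑│
├─┐ ├───┘ │
│ │↓│    ↑│
│ │ └─┐ ╷ │
│ │↳ ↓│ │↑│
│ └─╴ └─┘ │
│    ↳ → ↑│
└─────────┘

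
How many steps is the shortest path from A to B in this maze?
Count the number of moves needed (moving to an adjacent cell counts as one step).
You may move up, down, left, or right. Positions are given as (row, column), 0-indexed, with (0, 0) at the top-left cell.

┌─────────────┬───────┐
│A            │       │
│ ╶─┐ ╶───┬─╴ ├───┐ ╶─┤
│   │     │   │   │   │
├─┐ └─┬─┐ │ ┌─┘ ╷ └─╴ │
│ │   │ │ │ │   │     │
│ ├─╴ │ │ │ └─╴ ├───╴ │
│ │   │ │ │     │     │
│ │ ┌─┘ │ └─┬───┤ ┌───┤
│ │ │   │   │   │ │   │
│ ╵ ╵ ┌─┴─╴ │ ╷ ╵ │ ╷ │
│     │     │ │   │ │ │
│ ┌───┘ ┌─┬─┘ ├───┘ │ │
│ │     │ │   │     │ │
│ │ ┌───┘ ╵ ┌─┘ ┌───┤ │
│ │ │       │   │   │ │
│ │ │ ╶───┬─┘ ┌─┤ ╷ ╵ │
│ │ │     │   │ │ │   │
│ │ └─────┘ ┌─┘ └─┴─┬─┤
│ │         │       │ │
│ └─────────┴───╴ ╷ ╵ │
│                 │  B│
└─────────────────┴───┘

Using BFS to find shortest path:
Start: (0, 0), End: (10, 10)
Path found:
(0,0) → (1,0) → (1,1) → (2,1) → (2,2) → (3,2) → (3,1) → (4,1) → (5,1) → (5,0) → (6,0) → (7,0) → (8,0) → (9,0) → (10,0) → (10,1) → (10,2) → (10,3) → (10,4) → (10,5) → (10,6) → (10,7) → (10,8) → (9,8) → (9,9) → (10,9) → (10,10)
Number of steps: 26

Solution:

┌─────────────┬───────┐
│A            │       │
│ ╶─┐ ╶───┬─╴ ├───┐ ╶─┤
│↳ ↓│     │   │   │   │
├─┐ └─┬─┐ │ ┌─┘ ╷ └─╴ │
│ │↳ ↓│ │ │ │   │     │
│ ├─╴ │ │ │ └─╴ ├───╴ │
│ │↓ ↲│ │ │     │     │
│ │ ┌─┘ │ └─┬───┤ ┌───┤
│ │↓│   │   │   │ │   │
│ ╵ ╵ ┌─┴─╴ │ ╷ ╵ │ ╷ │
│↓ ↲  │     │ │   │ │ │
│ ┌───┘ ┌─┬─┘ ├───┘ │ │
│↓│     │ │   │     │ │
│ │ ┌───┘ ╵ ┌─┘ ┌───┤ │
│↓│ │       │   │   │ │
│ │ │ ╶───┬─┘ ┌─┤ ╷ ╵ │
│↓│ │     │   │ │ │   │
│ │ └─────┘ ┌─┘ └─┴─┬─┤
│↓│         │    ↱ ↓│ │
│ └─────────┴───╴ ╷ ╵ │
│↳ → → → → → → → ↑│↳ B│
└─────────────────┴───┘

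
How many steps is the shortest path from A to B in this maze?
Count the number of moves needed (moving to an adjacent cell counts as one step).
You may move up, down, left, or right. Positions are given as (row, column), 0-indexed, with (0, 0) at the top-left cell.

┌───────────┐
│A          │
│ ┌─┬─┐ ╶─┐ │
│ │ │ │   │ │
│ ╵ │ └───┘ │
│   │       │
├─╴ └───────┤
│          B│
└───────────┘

Using BFS to find shortest path:
Start: (0, 0), End: (3, 5)
Path found:
(0,0) → (1,0) → (2,0) → (2,1) → (3,1) → (3,2) → (3,3) → (3,4) → (3,5)
Number of steps: 8

Solution:

┌───────────┐
│A          │
│ ┌─┬─┐ ╶─┐ │
│↓│ │ │   │ │
│ ╵ │ └───┘ │
│↳ ↓│       │
├─╴ └───────┤
│  ↳ → → → B│
└───────────┘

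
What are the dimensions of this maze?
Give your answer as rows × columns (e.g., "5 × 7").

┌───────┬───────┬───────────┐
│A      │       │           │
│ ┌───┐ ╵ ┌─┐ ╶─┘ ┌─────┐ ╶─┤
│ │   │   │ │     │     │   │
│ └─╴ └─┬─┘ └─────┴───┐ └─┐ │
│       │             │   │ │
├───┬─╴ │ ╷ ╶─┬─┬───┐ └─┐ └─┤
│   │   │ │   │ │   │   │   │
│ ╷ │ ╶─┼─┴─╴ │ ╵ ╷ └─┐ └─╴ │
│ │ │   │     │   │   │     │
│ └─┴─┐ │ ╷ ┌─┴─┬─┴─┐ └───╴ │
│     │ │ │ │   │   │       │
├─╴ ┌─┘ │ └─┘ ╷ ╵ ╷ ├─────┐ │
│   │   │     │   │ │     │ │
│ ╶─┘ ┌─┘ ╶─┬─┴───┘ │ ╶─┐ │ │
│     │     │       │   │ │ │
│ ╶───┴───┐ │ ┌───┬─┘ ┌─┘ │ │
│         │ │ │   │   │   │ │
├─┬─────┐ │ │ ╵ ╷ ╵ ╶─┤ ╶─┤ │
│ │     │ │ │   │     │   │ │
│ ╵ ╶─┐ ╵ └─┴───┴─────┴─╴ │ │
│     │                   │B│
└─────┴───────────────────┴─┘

Counting the maze dimensions:
Rows (vertical): 11
Columns (horizontal): 14
Dimensions: 11 × 14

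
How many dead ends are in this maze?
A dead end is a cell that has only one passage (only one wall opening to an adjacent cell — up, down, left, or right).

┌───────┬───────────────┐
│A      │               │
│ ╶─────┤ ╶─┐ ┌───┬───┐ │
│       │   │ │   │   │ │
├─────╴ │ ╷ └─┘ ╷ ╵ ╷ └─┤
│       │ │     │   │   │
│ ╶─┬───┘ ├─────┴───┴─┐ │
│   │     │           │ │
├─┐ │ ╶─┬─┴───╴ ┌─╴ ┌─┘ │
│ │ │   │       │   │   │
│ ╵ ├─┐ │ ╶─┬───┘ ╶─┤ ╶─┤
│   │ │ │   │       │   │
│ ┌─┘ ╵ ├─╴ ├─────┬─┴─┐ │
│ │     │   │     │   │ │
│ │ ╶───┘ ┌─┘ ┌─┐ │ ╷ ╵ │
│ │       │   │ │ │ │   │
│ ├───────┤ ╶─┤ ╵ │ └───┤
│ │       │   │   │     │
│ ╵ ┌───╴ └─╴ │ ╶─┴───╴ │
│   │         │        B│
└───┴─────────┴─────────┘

Checking each cell for number of passages:

Dead ends found at positions:
  (0, 3)
  (1, 6)
  (1, 11)
  (3, 5)
  (3, 10)
  (4, 0)
  (5, 2)
  (5, 6)
  (5, 9)
  (7, 7)
  (9, 2)
Total dead ends: 11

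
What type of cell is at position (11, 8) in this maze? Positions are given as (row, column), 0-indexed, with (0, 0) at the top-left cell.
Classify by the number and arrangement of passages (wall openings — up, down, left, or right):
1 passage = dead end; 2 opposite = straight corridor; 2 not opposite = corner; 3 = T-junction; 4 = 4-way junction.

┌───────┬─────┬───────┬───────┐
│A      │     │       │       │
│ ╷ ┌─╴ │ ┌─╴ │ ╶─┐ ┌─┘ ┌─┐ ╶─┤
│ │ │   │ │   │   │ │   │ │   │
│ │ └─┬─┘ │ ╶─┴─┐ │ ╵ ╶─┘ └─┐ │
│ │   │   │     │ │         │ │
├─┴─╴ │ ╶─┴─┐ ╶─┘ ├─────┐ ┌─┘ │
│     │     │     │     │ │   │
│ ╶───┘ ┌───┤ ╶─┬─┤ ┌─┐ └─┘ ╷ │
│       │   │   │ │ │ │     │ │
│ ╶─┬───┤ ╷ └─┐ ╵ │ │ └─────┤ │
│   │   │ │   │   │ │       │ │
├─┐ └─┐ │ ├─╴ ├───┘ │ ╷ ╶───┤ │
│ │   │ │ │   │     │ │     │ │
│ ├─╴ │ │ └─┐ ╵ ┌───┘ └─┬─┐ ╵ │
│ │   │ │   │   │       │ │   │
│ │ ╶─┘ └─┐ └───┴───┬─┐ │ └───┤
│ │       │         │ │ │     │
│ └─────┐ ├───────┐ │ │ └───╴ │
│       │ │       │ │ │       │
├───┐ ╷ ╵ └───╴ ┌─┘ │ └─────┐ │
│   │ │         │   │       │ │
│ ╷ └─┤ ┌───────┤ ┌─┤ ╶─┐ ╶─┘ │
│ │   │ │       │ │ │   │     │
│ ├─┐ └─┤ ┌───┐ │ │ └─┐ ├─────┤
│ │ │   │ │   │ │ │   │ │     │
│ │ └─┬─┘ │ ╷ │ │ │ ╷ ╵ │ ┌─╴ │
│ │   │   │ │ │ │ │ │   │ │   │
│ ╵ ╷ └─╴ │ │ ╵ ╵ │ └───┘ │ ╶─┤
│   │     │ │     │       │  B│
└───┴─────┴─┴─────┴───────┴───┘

Checking cell at (11, 8):
Number of passages: 2
Cell type: straight corridor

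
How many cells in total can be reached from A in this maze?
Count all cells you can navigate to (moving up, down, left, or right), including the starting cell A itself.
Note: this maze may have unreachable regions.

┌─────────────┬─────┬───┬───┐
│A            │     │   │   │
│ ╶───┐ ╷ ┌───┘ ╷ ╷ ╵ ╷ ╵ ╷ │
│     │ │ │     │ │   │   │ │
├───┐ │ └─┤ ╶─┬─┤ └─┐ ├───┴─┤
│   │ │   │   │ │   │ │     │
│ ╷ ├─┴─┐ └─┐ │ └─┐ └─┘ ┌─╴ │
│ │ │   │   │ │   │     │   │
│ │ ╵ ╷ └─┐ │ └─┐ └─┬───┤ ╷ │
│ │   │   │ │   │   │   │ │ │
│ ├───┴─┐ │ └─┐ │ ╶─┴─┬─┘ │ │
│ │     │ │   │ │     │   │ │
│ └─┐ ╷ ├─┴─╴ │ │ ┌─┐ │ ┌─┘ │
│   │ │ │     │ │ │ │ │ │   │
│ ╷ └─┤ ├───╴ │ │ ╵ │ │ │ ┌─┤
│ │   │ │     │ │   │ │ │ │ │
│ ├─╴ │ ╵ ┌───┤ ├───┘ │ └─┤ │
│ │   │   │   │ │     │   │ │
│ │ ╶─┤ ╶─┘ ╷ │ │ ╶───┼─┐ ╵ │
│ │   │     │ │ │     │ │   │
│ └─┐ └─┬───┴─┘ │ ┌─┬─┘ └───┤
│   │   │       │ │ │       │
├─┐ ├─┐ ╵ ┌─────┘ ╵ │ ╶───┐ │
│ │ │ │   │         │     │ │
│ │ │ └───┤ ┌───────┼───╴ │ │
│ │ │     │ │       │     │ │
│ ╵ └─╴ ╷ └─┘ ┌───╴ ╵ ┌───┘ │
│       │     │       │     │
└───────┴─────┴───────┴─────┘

Using BFS/flood-fill to find all reachable cells from A:
Maze size: 14 × 14 = 196 total cells
156 cell(s) are walled off and cannot be reached from A.
Reachable cells: 40

Reachable region (· marks reachable cells):

┌─────────────┬─────┬───┬───┐
│A · · · · · ·│     │   │   │
│ ╶───┐ ╷ ┌───┘ ╷ ╷ ╵ ╷ ╵ ╷ │
│· · ·│·│·│     │ │   │   │ │
├───┐ │ └─┤ ╶─┬─┤ └─┐ ├───┴─┤
│   │·│· ·│   │ │   │ │     │
│ ╷ ├─┴─┐ └─┐ │ └─┐ └─┘ ┌─╴ │
│ │ │   │· ·│ │   │     │   │
│ │ ╵ ╷ └─┐ │ └─┐ └─┬───┤ ╷ │
│ │   │   │·│   │   │   │ │ │
│ ├───┴─┐ │ └─┐ │ ╶─┴─┬─┘ │ │
│ │· · ·│ │· ·│ │     │   │ │
│ └─┐ ╷ ├─┴─╴ │ │ ┌─┐ │ ┌─┘ │
│   │·│·│· · ·│ │ │ │ │ │   │
│ ╷ └─┤ ├───╴ │ │ ╵ │ │ │ ┌─┤
│ │   │·│· · ·│ │   │ │ │ │ │
│ ├─╴ │ ╵ ┌───┤ ├───┘ │ └─┤ │
│ │   │· ·│· ·│ │     │   │ │
│ │ ╶─┤ ╶─┘ ╷ │ │ ╶───┼─┐ ╵ │
│ │   │· · ·│·│ │     │ │   │
│ └─┐ └─┬───┴─┘ │ ┌─┬─┘ └───┤
│   │   │       │ │ │       │
├─┐ ├─┐ ╵ ┌─────┘ ╵ │ ╶───┐ │
│ │ │ │   │         │     │ │
│ │ │ └───┤ ┌───────┼───╴ │ │
│ │ │     │ │       │     │ │
│ ╵ └─╴ ╷ └─┘ ┌───╴ ╵ ┌───┘ │
│       │     │       │     │
└───────┴─────┴───────┴─────┘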